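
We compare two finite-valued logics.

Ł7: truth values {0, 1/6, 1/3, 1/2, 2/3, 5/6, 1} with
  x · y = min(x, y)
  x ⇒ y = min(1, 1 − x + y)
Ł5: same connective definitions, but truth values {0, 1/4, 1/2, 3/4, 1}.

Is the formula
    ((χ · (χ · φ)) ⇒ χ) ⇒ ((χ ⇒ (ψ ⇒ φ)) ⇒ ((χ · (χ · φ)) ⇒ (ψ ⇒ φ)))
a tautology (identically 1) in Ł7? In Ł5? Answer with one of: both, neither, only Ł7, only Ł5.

In Ł7: every assignment gives 1 — tautology.
In Ł5: every assignment gives 1 — tautology.

both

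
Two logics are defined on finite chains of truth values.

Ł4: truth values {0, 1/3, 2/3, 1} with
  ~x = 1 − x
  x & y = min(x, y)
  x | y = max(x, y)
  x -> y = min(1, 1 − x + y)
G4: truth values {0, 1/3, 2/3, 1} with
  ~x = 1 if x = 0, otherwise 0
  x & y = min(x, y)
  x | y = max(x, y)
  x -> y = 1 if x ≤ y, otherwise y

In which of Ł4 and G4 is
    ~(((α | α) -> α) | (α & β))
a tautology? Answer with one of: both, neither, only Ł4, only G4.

neither

In Ł4: at α = 0, β = 0 the value is 0 — not a tautology.
In G4: at α = 0, β = 0 the value is 0 — not a tautology.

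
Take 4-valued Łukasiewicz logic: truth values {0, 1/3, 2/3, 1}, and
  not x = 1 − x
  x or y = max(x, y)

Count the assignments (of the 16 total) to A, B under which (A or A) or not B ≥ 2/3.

12

A = 0, B = 0 ↦ 1  ≥
A = 0, B = 1/3 ↦ 2/3  ≥
A = 0, B = 2/3 ↦ 1/3  <
A = 0, B = 1 ↦ 0  <
A = 1/3, B = 0 ↦ 1  ≥
A = 1/3, B = 1/3 ↦ 2/3  ≥
A = 1/3, B = 2/3 ↦ 1/3  <
A = 1/3, B = 1 ↦ 1/3  <
A = 2/3, B = 0 ↦ 1  ≥
A = 2/3, B = 1/3 ↦ 2/3  ≥
A = 2/3, B = 2/3 ↦ 2/3  ≥
A = 2/3, B = 1 ↦ 2/3  ≥
A = 1, B = 0 ↦ 1  ≥
A = 1, B = 1/3 ↦ 1  ≥
A = 1, B = 2/3 ↦ 1  ≥
A = 1, B = 1 ↦ 1  ≥
So 12 of the 16 assignments meet the threshold.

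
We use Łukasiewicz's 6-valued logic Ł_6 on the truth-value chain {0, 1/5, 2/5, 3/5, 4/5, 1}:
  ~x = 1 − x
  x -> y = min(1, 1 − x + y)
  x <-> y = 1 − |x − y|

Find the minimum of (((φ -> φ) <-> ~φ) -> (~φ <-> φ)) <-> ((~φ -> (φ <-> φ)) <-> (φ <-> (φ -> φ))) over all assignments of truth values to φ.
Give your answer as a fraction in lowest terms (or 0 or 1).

Take φ = 2/5:
φ -> φ = 2/5 -> 2/5 = 1
~φ = ~2/5 = 3/5
(φ -> φ) <-> ~φ = 1 <-> 3/5 = 3/5
~φ = ~2/5 = 3/5
~φ <-> φ = 3/5 <-> 2/5 = 4/5
((φ -> φ) <-> ~φ) -> (~φ <-> φ) = 3/5 -> 4/5 = 1
~φ = ~2/5 = 3/5
φ <-> φ = 2/5 <-> 2/5 = 1
~φ -> (φ <-> φ) = 3/5 -> 1 = 1
φ -> φ = 2/5 -> 2/5 = 1
φ <-> (φ -> φ) = 2/5 <-> 1 = 2/5
(~φ -> (φ <-> φ)) <-> (φ <-> (φ -> φ)) = 1 <-> 2/5 = 2/5
(((φ -> φ) <-> ~φ) -> (~φ <-> φ)) <-> ((~φ -> (φ <-> φ)) <-> (φ <-> (φ -> φ))) = 1 <-> 2/5 = 2/5
No assignment yields a value below 2/5, so this is the minimum.

2/5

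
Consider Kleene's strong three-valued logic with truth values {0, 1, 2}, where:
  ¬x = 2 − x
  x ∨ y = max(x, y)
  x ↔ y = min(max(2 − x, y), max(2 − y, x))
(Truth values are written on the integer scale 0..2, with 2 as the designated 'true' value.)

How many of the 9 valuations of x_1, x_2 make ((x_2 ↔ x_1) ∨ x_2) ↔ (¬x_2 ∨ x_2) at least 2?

4

x_1 = 0, x_2 = 0 ↦ 2  ≥
x_1 = 0, x_2 = 1 ↦ 1  <
x_1 = 0, x_2 = 2 ↦ 2  ≥
x_1 = 1, x_2 = 0 ↦ 1  <
x_1 = 1, x_2 = 1 ↦ 1  <
x_1 = 1, x_2 = 2 ↦ 2  ≥
x_1 = 2, x_2 = 0 ↦ 0  <
x_1 = 2, x_2 = 1 ↦ 1  <
x_1 = 2, x_2 = 2 ↦ 2  ≥
So 4 of the 9 assignments meet the threshold.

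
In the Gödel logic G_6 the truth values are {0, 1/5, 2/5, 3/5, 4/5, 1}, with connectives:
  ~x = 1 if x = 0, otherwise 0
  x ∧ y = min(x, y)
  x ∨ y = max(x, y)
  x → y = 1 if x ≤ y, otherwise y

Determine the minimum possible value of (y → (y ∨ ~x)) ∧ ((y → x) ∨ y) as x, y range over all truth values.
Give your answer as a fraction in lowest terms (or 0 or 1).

1/5

Take x = 0, y = 1/5:
~x = ~0 = 1
y ∨ ~x = 1/5 ∨ 1 = 1
y → (y ∨ ~x) = 1/5 → 1 = 1
y → x = 1/5 → 0 = 0
(y → x) ∨ y = 0 ∨ 1/5 = 1/5
(y → (y ∨ ~x)) ∧ ((y → x) ∨ y) = 1 ∧ 1/5 = 1/5
No assignment yields a value below 1/5, so this is the minimum.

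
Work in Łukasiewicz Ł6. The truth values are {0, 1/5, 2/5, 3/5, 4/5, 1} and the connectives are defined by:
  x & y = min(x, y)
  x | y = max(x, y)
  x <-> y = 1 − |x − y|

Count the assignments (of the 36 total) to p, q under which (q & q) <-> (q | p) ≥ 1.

21

value 1: 21 assignments (counts)
value 4/5: 5 assignments
value 3/5: 4 assignments
value 2/5: 3 assignments
value 1/5: 2 assignments
value 0: 1 assignment
So 21 of the 36 assignments meet the threshold.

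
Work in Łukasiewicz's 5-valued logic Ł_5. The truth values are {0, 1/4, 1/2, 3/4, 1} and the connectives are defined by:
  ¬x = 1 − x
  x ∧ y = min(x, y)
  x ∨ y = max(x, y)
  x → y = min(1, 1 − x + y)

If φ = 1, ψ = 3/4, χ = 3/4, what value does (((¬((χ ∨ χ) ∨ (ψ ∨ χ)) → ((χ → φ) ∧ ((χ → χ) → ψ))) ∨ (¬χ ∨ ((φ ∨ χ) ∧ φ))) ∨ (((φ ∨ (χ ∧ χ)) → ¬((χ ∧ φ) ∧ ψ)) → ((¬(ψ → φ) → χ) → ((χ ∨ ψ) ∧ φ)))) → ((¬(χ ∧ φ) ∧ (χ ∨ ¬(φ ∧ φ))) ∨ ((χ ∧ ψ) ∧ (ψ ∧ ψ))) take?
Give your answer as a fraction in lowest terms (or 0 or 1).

3/4

χ ∨ χ = 3/4 ∨ 3/4 = 3/4
ψ ∨ χ = 3/4 ∨ 3/4 = 3/4
(χ ∨ χ) ∨ (ψ ∨ χ) = 3/4 ∨ 3/4 = 3/4
¬((χ ∨ χ) ∨ (ψ ∨ χ)) = ¬3/4 = 1/4
χ → φ = 3/4 → 1 = 1
χ → χ = 3/4 → 3/4 = 1
(χ → χ) → ψ = 1 → 3/4 = 3/4
(χ → φ) ∧ ((χ → χ) → ψ) = 1 ∧ 3/4 = 3/4
¬((χ ∨ χ) ∨ (ψ ∨ χ)) → ((χ → φ) ∧ ((χ → χ) → ψ)) = 1/4 → 3/4 = 1
¬χ = ¬3/4 = 1/4
φ ∨ χ = 1 ∨ 3/4 = 1
(φ ∨ χ) ∧ φ = 1 ∧ 1 = 1
¬χ ∨ ((φ ∨ χ) ∧ φ) = 1/4 ∨ 1 = 1
(¬((χ ∨ χ) ∨ (ψ ∨ χ)) → ((χ → φ) ∧ ((χ → χ) → ψ))) ∨ (¬χ ∨ ((φ ∨ χ) ∧ φ)) = 1 ∨ 1 = 1
χ ∧ χ = 3/4 ∧ 3/4 = 3/4
φ ∨ (χ ∧ χ) = 1 ∨ 3/4 = 1
χ ∧ φ = 3/4 ∧ 1 = 3/4
(χ ∧ φ) ∧ ψ = 3/4 ∧ 3/4 = 3/4
¬((χ ∧ φ) ∧ ψ) = ¬3/4 = 1/4
(φ ∨ (χ ∧ χ)) → ¬((χ ∧ φ) ∧ ψ) = 1 → 1/4 = 1/4
ψ → φ = 3/4 → 1 = 1
¬(ψ → φ) = ¬1 = 0
¬(ψ → φ) → χ = 0 → 3/4 = 1
χ ∨ ψ = 3/4 ∨ 3/4 = 3/4
(χ ∨ ψ) ∧ φ = 3/4 ∧ 1 = 3/4
(¬(ψ → φ) → χ) → ((χ ∨ ψ) ∧ φ) = 1 → 3/4 = 3/4
((φ ∨ (χ ∧ χ)) → ¬((χ ∧ φ) ∧ ψ)) → ((¬(ψ → φ) → χ) → ((χ ∨ ψ) ∧ φ)) = 1/4 → 3/4 = 1
((¬((χ ∨ χ) ∨ (ψ ∨ χ)) → ((χ → φ) ∧ ((χ → χ) → ψ))) ∨ (¬χ ∨ ((φ ∨ χ) ∧ φ))) ∨ (((φ ∨ (χ ∧ χ)) → ¬((χ ∧ φ) ∧ ψ)) → ((¬(ψ → φ) → χ) → ((χ ∨ ψ) ∧ φ))) = 1 ∨ 1 = 1
χ ∧ φ = 3/4 ∧ 1 = 3/4
¬(χ ∧ φ) = ¬3/4 = 1/4
φ ∧ φ = 1 ∧ 1 = 1
¬(φ ∧ φ) = ¬1 = 0
χ ∨ ¬(φ ∧ φ) = 3/4 ∨ 0 = 3/4
¬(χ ∧ φ) ∧ (χ ∨ ¬(φ ∧ φ)) = 1/4 ∧ 3/4 = 1/4
χ ∧ ψ = 3/4 ∧ 3/4 = 3/4
ψ ∧ ψ = 3/4 ∧ 3/4 = 3/4
(χ ∧ ψ) ∧ (ψ ∧ ψ) = 3/4 ∧ 3/4 = 3/4
(¬(χ ∧ φ) ∧ (χ ∨ ¬(φ ∧ φ))) ∨ ((χ ∧ ψ) ∧ (ψ ∧ ψ)) = 1/4 ∨ 3/4 = 3/4
(((¬((χ ∨ χ) ∨ (ψ ∨ χ)) → ((χ → φ) ∧ ((χ → χ) → ψ))) ∨ (¬χ ∨ ((φ ∨ χ) ∧ φ))) ∨ (((φ ∨ (χ ∧ χ)) → ¬((χ ∧ φ) ∧ ψ)) → ((¬(ψ → φ) → χ) → ((χ ∨ ψ) ∧ φ)))) → ((¬(χ ∧ φ) ∧ (χ ∨ ¬(φ ∧ φ))) ∨ ((χ ∧ ψ) ∧ (ψ ∧ ψ))) = 1 → 3/4 = 3/4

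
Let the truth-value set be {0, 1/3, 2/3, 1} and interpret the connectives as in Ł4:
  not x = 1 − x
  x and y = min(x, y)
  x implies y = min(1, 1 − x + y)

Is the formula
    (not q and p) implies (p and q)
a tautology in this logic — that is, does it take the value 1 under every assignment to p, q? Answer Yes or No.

No

Counterexample: take p = 1/3, q = 0.
not q = not 0 = 1
not q and p = 1 and 1/3 = 1/3
p and q = 1/3 and 0 = 0
(not q and p) implies (p and q) = 1/3 implies 0 = 2/3
This gives 2/3 ≠ 1.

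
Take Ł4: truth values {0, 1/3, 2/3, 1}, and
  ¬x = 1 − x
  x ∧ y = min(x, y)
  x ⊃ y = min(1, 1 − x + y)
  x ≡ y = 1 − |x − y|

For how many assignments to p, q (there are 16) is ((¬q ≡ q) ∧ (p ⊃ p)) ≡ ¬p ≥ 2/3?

10

p = 0, q = 0 ↦ 0  <
p = 0, q = 1/3 ↦ 2/3  ≥
p = 0, q = 2/3 ↦ 2/3  ≥
p = 0, q = 1 ↦ 0  <
p = 1/3, q = 0 ↦ 1/3  <
p = 1/3, q = 1/3 ↦ 1  ≥
p = 1/3, q = 2/3 ↦ 1  ≥
p = 1/3, q = 1 ↦ 1/3  <
p = 2/3, q = 0 ↦ 2/3  ≥
p = 2/3, q = 1/3 ↦ 2/3  ≥
p = 2/3, q = 2/3 ↦ 2/3  ≥
p = 2/3, q = 1 ↦ 2/3  ≥
p = 1, q = 0 ↦ 1  ≥
p = 1, q = 1/3 ↦ 1/3  <
p = 1, q = 2/3 ↦ 1/3  <
p = 1, q = 1 ↦ 1  ≥
So 10 of the 16 assignments meet the threshold.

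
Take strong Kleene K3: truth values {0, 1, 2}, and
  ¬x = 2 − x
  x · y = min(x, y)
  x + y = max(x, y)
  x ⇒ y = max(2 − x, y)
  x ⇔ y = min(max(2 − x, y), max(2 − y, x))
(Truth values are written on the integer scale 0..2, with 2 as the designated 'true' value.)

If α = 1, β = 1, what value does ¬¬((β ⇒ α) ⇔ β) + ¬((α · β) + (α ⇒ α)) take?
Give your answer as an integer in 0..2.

β ⇒ α = 1 ⇒ 1 = 1
(β ⇒ α) ⇔ β = 1 ⇔ 1 = 1
¬((β ⇒ α) ⇔ β) = ¬1 = 1
¬¬((β ⇒ α) ⇔ β) = ¬1 = 1
α · β = 1 · 1 = 1
α ⇒ α = 1 ⇒ 1 = 1
(α · β) + (α ⇒ α) = 1 + 1 = 1
¬((α · β) + (α ⇒ α)) = ¬1 = 1
¬¬((β ⇒ α) ⇔ β) + ¬((α · β) + (α ⇒ α)) = 1 + 1 = 1

1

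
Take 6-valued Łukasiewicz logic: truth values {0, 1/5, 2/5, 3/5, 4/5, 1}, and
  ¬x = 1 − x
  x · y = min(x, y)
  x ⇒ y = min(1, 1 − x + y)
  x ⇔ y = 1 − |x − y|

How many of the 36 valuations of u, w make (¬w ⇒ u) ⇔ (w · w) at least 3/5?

value 1: 11 assignments (counts)
value 4/5: 9 assignments (counts)
value 3/5: 7 assignments (counts)
value 2/5: 5 assignments
value 1/5: 3 assignments
value 0: 1 assignment
So 27 of the 36 assignments meet the threshold.

27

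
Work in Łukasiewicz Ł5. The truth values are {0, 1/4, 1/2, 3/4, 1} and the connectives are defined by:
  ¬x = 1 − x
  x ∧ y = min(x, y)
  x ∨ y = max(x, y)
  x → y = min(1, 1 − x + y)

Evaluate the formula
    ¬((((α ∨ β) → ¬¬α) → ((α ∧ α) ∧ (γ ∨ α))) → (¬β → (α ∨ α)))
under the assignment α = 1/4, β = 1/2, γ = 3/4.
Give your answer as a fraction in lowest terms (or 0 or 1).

0

α ∨ β = 1/4 ∨ 1/2 = 1/2
¬α = ¬1/4 = 3/4
¬¬α = ¬3/4 = 1/4
(α ∨ β) → ¬¬α = 1/2 → 1/4 = 3/4
α ∧ α = 1/4 ∧ 1/4 = 1/4
γ ∨ α = 3/4 ∨ 1/4 = 3/4
(α ∧ α) ∧ (γ ∨ α) = 1/4 ∧ 3/4 = 1/4
((α ∨ β) → ¬¬α) → ((α ∧ α) ∧ (γ ∨ α)) = 3/4 → 1/4 = 1/2
¬β = ¬1/2 = 1/2
α ∨ α = 1/4 ∨ 1/4 = 1/4
¬β → (α ∨ α) = 1/2 → 1/4 = 3/4
(((α ∨ β) → ¬¬α) → ((α ∧ α) ∧ (γ ∨ α))) → (¬β → (α ∨ α)) = 1/2 → 3/4 = 1
¬((((α ∨ β) → ¬¬α) → ((α ∧ α) ∧ (γ ∨ α))) → (¬β → (α ∨ α))) = ¬1 = 0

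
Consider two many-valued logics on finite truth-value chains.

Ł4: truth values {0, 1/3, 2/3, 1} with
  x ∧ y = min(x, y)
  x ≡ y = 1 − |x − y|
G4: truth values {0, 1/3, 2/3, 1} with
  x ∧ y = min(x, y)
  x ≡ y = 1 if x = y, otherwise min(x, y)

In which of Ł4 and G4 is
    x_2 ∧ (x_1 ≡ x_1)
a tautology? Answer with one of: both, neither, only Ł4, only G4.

neither

In Ł4: at x_1 = 0, x_2 = 0 the value is 0 — not a tautology.
In G4: at x_1 = 0, x_2 = 0 the value is 0 — not a tautology.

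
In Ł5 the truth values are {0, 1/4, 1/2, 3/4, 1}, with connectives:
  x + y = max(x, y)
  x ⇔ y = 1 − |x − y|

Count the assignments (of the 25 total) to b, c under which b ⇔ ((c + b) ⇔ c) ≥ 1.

3

value 1: 3 assignments (counts)
value 3/4: 5 assignments
value 1/2: 6 assignments
value 1/4: 5 assignments
value 0: 6 assignments
So 3 of the 25 assignments meet the threshold.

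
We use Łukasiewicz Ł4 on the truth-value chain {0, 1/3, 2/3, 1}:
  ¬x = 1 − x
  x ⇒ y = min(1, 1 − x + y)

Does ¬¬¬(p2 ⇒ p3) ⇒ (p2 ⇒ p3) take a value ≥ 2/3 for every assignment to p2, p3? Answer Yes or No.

No

Counterexample: take p2 = 1, p3 = 0.
p2 ⇒ p3 = 1 ⇒ 0 = 0
¬(p2 ⇒ p3) = ¬0 = 1
¬¬(p2 ⇒ p3) = ¬1 = 0
¬¬¬(p2 ⇒ p3) = ¬0 = 1
p2 ⇒ p3 = 1 ⇒ 0 = 0
¬¬¬(p2 ⇒ p3) ⇒ (p2 ⇒ p3) = 1 ⇒ 0 = 0
This gives 0, which is below 2/3.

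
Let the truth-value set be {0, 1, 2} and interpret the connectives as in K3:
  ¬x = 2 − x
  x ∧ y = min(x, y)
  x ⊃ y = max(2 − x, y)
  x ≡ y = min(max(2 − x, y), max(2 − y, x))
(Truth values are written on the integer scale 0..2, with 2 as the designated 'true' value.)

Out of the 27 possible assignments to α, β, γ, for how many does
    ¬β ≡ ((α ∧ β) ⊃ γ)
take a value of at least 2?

10

value 2: 10 assignments (counts)
value 1: 12 assignments
value 0: 5 assignments
So 10 of the 27 assignments meet the threshold.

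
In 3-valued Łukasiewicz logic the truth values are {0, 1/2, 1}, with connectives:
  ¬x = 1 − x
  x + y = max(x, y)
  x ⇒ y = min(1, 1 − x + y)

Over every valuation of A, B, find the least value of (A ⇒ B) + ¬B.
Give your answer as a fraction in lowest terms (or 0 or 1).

1/2

Take A = 1, B = 1/2:
A ⇒ B = 1 ⇒ 1/2 = 1/2
¬B = ¬1/2 = 1/2
(A ⇒ B) + ¬B = 1/2 + 1/2 = 1/2
No assignment yields a value below 1/2, so this is the minimum.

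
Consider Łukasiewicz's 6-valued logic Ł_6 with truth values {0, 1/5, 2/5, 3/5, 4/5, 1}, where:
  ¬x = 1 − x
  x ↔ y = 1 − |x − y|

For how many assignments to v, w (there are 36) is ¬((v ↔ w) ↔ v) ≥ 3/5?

value 1: 2 assignments (counts)
value 4/5: 3 assignments (counts)
value 3/5: 6 assignments (counts)
value 2/5: 7 assignments
value 1/5: 10 assignments
value 0: 8 assignments
So 11 of the 36 assignments meet the threshold.

11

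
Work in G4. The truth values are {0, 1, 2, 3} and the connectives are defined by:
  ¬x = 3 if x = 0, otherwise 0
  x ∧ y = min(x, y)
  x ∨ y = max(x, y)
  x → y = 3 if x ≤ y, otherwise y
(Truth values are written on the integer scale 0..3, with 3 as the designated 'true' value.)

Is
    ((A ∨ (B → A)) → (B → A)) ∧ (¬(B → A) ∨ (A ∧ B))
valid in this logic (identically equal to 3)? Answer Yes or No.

Counterexample: take A = 0, B = 0.
B → A = 0 → 0 = 3
A ∨ (B → A) = 0 ∨ 3 = 3
B → A = 0 → 0 = 3
(A ∨ (B → A)) → (B → A) = 3 → 3 = 3
B → A = 0 → 0 = 3
¬(B → A) = ¬3 = 0
A ∧ B = 0 ∧ 0 = 0
¬(B → A) ∨ (A ∧ B) = 0 ∨ 0 = 0
((A ∨ (B → A)) → (B → A)) ∧ (¬(B → A) ∨ (A ∧ B)) = 3 ∧ 0 = 0
This gives 0 ≠ 3.

No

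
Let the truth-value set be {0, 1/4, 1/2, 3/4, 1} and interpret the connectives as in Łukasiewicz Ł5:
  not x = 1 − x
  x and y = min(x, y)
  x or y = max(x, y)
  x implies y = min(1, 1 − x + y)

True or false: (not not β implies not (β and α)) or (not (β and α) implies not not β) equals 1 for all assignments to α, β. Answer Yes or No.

Yes

At α = 1/2, β = 1/4, for instance:
not β = not 1/4 = 3/4
not not β = not 3/4 = 1/4
β and α = 1/4 and 1/2 = 1/4
not (β and α) = not 1/4 = 3/4
not not β implies not (β and α) = 1/4 implies 3/4 = 1
not (β and α) implies not not β = 3/4 implies 1/4 = 1/2
(not not β implies not (β and α)) or (not (β and α) implies not not β) = 1 or 1/2 = 1
and checking the remaining 24 assignments likewise gives ≥ 1 in every case.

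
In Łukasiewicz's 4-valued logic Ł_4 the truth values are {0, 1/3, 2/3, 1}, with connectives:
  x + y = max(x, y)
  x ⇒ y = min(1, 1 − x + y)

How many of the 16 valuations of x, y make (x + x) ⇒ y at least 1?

10

x = 0, y = 0 ↦ 1  ≥
x = 0, y = 1/3 ↦ 1  ≥
x = 0, y = 2/3 ↦ 1  ≥
x = 0, y = 1 ↦ 1  ≥
x = 1/3, y = 0 ↦ 2/3  <
x = 1/3, y = 1/3 ↦ 1  ≥
x = 1/3, y = 2/3 ↦ 1  ≥
x = 1/3, y = 1 ↦ 1  ≥
x = 2/3, y = 0 ↦ 1/3  <
x = 2/3, y = 1/3 ↦ 2/3  <
x = 2/3, y = 2/3 ↦ 1  ≥
x = 2/3, y = 1 ↦ 1  ≥
x = 1, y = 0 ↦ 0  <
x = 1, y = 1/3 ↦ 1/3  <
x = 1, y = 2/3 ↦ 2/3  <
x = 1, y = 1 ↦ 1  ≥
So 10 of the 16 assignments meet the threshold.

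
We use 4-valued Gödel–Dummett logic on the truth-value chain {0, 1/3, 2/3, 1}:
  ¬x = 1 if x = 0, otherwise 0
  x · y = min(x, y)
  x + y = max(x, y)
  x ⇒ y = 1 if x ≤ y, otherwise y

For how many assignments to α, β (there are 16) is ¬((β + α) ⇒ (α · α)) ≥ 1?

α = 0, β = 0 ↦ 0  <
α = 0, β = 1/3 ↦ 1  ≥
α = 0, β = 2/3 ↦ 1  ≥
α = 0, β = 1 ↦ 1  ≥
α = 1/3, β = 0 ↦ 0  <
α = 1/3, β = 1/3 ↦ 0  <
α = 1/3, β = 2/3 ↦ 0  <
α = 1/3, β = 1 ↦ 0  <
α = 2/3, β = 0 ↦ 0  <
α = 2/3, β = 1/3 ↦ 0  <
α = 2/3, β = 2/3 ↦ 0  <
α = 2/3, β = 1 ↦ 0  <
α = 1, β = 0 ↦ 0  <
α = 1, β = 1/3 ↦ 0  <
α = 1, β = 2/3 ↦ 0  <
α = 1, β = 1 ↦ 0  <
So 3 of the 16 assignments meet the threshold.

3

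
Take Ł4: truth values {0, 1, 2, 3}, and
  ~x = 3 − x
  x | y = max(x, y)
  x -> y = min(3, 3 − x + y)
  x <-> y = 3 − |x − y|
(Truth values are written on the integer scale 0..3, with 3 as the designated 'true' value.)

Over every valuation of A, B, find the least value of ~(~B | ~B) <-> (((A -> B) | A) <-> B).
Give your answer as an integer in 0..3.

2

Take A = 1, B = 0:
~B = ~0 = 3
~B = ~0 = 3
~B | ~B = 3 | 3 = 3
~(~B | ~B) = ~3 = 0
A -> B = 1 -> 0 = 2
(A -> B) | A = 2 | 1 = 2
((A -> B) | A) <-> B = 2 <-> 0 = 1
~(~B | ~B) <-> (((A -> B) | A) <-> B) = 0 <-> 1 = 2
No assignment yields a value below 2, so this is the minimum.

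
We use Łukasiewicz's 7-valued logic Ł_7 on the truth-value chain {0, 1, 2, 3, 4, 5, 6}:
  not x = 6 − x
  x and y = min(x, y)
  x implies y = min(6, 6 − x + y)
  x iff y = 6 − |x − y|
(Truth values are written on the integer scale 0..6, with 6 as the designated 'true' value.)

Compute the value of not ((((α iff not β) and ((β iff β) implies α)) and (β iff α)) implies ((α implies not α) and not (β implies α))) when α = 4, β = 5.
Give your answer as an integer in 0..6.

2

not β = not 5 = 1
α iff not β = 4 iff 1 = 3
β iff β = 5 iff 5 = 6
(β iff β) implies α = 6 implies 4 = 4
(α iff not β) and ((β iff β) implies α) = 3 and 4 = 3
β iff α = 5 iff 4 = 5
((α iff not β) and ((β iff β) implies α)) and (β iff α) = 3 and 5 = 3
not α = not 4 = 2
α implies not α = 4 implies 2 = 4
β implies α = 5 implies 4 = 5
not (β implies α) = not 5 = 1
(α implies not α) and not (β implies α) = 4 and 1 = 1
(((α iff not β) and ((β iff β) implies α)) and (β iff α)) implies ((α implies not α) and not (β implies α)) = 3 implies 1 = 4
not ((((α iff not β) and ((β iff β) implies α)) and (β iff α)) implies ((α implies not α) and not (β implies α))) = not 4 = 2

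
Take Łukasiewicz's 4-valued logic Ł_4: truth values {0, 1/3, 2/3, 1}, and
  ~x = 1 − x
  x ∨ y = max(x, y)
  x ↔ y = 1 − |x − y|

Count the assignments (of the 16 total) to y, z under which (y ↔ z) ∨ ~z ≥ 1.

7

y = 0, z = 0 ↦ 1  ≥
y = 0, z = 1/3 ↦ 2/3  <
y = 0, z = 2/3 ↦ 1/3  <
y = 0, z = 1 ↦ 0  <
y = 1/3, z = 0 ↦ 1  ≥
y = 1/3, z = 1/3 ↦ 1  ≥
y = 1/3, z = 2/3 ↦ 2/3  <
y = 1/3, z = 1 ↦ 1/3  <
y = 2/3, z = 0 ↦ 1  ≥
y = 2/3, z = 1/3 ↦ 2/3  <
y = 2/3, z = 2/3 ↦ 1  ≥
y = 2/3, z = 1 ↦ 2/3  <
y = 1, z = 0 ↦ 1  ≥
y = 1, z = 1/3 ↦ 2/3  <
y = 1, z = 2/3 ↦ 2/3  <
y = 1, z = 1 ↦ 1  ≥
So 7 of the 16 assignments meet the threshold.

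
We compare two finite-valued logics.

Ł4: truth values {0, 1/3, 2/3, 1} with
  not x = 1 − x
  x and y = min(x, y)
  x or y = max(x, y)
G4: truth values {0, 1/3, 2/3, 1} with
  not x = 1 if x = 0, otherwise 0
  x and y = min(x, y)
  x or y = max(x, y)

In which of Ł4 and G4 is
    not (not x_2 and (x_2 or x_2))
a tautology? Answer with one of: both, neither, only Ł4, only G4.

In Ł4: at x_2 = 1/3 the value is 2/3 — not a tautology.
In G4: every assignment gives 1 — tautology.

only G4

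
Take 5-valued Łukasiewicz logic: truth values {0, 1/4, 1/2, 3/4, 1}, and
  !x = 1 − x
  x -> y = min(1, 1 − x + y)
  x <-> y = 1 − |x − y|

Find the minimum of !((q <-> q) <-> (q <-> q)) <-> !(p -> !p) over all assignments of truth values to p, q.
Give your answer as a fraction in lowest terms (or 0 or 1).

0

Take p = 1, q = 0:
q <-> q = 0 <-> 0 = 1
q <-> q = 0 <-> 0 = 1
(q <-> q) <-> (q <-> q) = 1 <-> 1 = 1
!((q <-> q) <-> (q <-> q)) = !1 = 0
!p = !1 = 0
p -> !p = 1 -> 0 = 0
!(p -> !p) = !0 = 1
!((q <-> q) <-> (q <-> q)) <-> !(p -> !p) = 0 <-> 1 = 0
No assignment yields a value below 0, so this is the minimum.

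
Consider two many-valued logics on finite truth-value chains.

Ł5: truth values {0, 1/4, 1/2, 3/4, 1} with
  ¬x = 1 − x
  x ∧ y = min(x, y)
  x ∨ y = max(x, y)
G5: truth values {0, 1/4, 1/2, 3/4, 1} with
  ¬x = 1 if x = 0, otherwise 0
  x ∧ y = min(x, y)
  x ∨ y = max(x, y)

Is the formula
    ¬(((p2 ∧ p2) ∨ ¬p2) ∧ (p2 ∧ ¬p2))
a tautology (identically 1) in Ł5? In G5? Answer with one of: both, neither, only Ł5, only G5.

only G5

In Ł5: at p2 = 1/4 the value is 3/4 — not a tautology.
In G5: every assignment gives 1 — tautology.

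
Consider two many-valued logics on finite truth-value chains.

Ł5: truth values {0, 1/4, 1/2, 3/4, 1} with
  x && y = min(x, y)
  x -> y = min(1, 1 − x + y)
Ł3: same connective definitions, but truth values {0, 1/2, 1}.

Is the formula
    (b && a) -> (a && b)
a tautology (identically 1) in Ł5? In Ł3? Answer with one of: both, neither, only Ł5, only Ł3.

In Ł5: every assignment gives 1 — tautology.
In Ł3: every assignment gives 1 — tautology.

both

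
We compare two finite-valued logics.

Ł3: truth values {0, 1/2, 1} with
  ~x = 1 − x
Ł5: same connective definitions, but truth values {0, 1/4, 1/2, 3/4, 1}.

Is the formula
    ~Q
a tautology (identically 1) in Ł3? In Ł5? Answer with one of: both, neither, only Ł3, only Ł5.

In Ł3: at Q = 1/2 the value is 1/2 — not a tautology.
In Ł5: at Q = 1/4 the value is 3/4 — not a tautology.

neither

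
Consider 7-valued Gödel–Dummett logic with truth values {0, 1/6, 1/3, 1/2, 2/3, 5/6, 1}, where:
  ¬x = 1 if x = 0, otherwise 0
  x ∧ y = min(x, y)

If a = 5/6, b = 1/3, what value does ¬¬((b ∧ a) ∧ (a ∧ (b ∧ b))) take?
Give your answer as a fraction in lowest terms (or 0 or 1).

b ∧ a = 1/3 ∧ 5/6 = 1/3
b ∧ b = 1/3 ∧ 1/3 = 1/3
a ∧ (b ∧ b) = 5/6 ∧ 1/3 = 1/3
(b ∧ a) ∧ (a ∧ (b ∧ b)) = 1/3 ∧ 1/3 = 1/3
¬((b ∧ a) ∧ (a ∧ (b ∧ b))) = ¬1/3 = 0
¬¬((b ∧ a) ∧ (a ∧ (b ∧ b))) = ¬0 = 1

1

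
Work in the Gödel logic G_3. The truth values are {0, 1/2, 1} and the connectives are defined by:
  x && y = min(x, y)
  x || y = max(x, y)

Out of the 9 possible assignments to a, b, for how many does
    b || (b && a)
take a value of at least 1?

3

a = 0, b = 0 ↦ 0  <
a = 0, b = 1/2 ↦ 1/2  <
a = 0, b = 1 ↦ 1  ≥
a = 1/2, b = 0 ↦ 0  <
a = 1/2, b = 1/2 ↦ 1/2  <
a = 1/2, b = 1 ↦ 1  ≥
a = 1, b = 0 ↦ 0  <
a = 1, b = 1/2 ↦ 1/2  <
a = 1, b = 1 ↦ 1  ≥
So 3 of the 9 assignments meet the threshold.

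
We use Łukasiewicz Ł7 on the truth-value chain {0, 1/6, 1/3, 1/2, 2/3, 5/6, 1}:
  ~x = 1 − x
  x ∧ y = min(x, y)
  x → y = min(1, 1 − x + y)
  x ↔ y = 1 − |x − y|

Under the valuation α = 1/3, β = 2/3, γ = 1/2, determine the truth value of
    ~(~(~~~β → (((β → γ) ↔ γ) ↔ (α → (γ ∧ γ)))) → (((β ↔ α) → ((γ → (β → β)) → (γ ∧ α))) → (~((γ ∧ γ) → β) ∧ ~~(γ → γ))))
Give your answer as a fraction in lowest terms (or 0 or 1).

~β = ~2/3 = 1/3
~~β = ~1/3 = 2/3
~~~β = ~2/3 = 1/3
β → γ = 2/3 → 1/2 = 5/6
(β → γ) ↔ γ = 5/6 ↔ 1/2 = 2/3
γ ∧ γ = 1/2 ∧ 1/2 = 1/2
α → (γ ∧ γ) = 1/3 → 1/2 = 1
((β → γ) ↔ γ) ↔ (α → (γ ∧ γ)) = 2/3 ↔ 1 = 2/3
~~~β → (((β → γ) ↔ γ) ↔ (α → (γ ∧ γ))) = 1/3 → 2/3 = 1
~(~~~β → (((β → γ) ↔ γ) ↔ (α → (γ ∧ γ)))) = ~1 = 0
β ↔ α = 2/3 ↔ 1/3 = 2/3
β → β = 2/3 → 2/3 = 1
γ → (β → β) = 1/2 → 1 = 1
γ ∧ α = 1/2 ∧ 1/3 = 1/3
(γ → (β → β)) → (γ ∧ α) = 1 → 1/3 = 1/3
(β ↔ α) → ((γ → (β → β)) → (γ ∧ α)) = 2/3 → 1/3 = 2/3
γ ∧ γ = 1/2 ∧ 1/2 = 1/2
(γ ∧ γ) → β = 1/2 → 2/3 = 1
~((γ ∧ γ) → β) = ~1 = 0
γ → γ = 1/2 → 1/2 = 1
~(γ → γ) = ~1 = 0
~~(γ → γ) = ~0 = 1
~((γ ∧ γ) → β) ∧ ~~(γ → γ) = 0 ∧ 1 = 0
((β ↔ α) → ((γ → (β → β)) → (γ ∧ α))) → (~((γ ∧ γ) → β) ∧ ~~(γ → γ)) = 2/3 → 0 = 1/3
~(~~~β → (((β → γ) ↔ γ) ↔ (α → (γ ∧ γ)))) → (((β ↔ α) → ((γ → (β → β)) → (γ ∧ α))) → (~((γ ∧ γ) → β) ∧ ~~(γ → γ))) = 0 → 1/3 = 1
~(~(~~~β → (((β → γ) ↔ γ) ↔ (α → (γ ∧ γ)))) → (((β ↔ α) → ((γ → (β → β)) → (γ ∧ α))) → (~((γ ∧ γ) → β) ∧ ~~(γ → γ)))) = ~1 = 0

0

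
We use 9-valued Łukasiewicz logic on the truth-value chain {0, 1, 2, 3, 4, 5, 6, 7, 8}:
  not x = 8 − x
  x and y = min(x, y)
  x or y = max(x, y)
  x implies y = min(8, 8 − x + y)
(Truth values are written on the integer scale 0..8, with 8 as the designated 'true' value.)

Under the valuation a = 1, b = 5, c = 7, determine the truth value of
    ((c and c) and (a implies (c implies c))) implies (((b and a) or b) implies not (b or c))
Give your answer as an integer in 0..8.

5

c and c = 7 and 7 = 7
c implies c = 7 implies 7 = 8
a implies (c implies c) = 1 implies 8 = 8
(c and c) and (a implies (c implies c)) = 7 and 8 = 7
b and a = 5 and 1 = 1
(b and a) or b = 1 or 5 = 5
b or c = 5 or 7 = 7
not (b or c) = not 7 = 1
((b and a) or b) implies not (b or c) = 5 implies 1 = 4
((c and c) and (a implies (c implies c))) implies (((b and a) or b) implies not (b or c)) = 7 implies 4 = 5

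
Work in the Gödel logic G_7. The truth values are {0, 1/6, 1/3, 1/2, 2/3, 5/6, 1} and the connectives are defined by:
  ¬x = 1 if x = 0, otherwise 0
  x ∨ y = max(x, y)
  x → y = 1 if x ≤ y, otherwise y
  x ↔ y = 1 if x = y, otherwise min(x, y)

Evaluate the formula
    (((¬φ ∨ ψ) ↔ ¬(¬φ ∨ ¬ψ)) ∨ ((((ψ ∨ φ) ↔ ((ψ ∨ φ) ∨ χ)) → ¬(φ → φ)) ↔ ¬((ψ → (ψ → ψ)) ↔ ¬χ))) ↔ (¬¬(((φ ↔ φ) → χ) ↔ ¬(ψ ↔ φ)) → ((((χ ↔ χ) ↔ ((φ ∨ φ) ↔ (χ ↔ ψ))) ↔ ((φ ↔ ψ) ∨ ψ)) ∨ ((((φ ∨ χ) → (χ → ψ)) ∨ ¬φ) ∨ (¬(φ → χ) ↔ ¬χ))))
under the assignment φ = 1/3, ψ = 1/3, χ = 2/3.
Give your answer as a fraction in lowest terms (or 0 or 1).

1/3

¬φ = ¬1/3 = 0
¬φ ∨ ψ = 0 ∨ 1/3 = 1/3
¬φ = ¬1/3 = 0
¬ψ = ¬1/3 = 0
¬φ ∨ ¬ψ = 0 ∨ 0 = 0
¬(¬φ ∨ ¬ψ) = ¬0 = 1
(¬φ ∨ ψ) ↔ ¬(¬φ ∨ ¬ψ) = 1/3 ↔ 1 = 1/3
ψ ∨ φ = 1/3 ∨ 1/3 = 1/3
ψ ∨ φ = 1/3 ∨ 1/3 = 1/3
(ψ ∨ φ) ∨ χ = 1/3 ∨ 2/3 = 2/3
(ψ ∨ φ) ↔ ((ψ ∨ φ) ∨ χ) = 1/3 ↔ 2/3 = 1/3
φ → φ = 1/3 → 1/3 = 1
¬(φ → φ) = ¬1 = 0
((ψ ∨ φ) ↔ ((ψ ∨ φ) ∨ χ)) → ¬(φ → φ) = 1/3 → 0 = 0
ψ → ψ = 1/3 → 1/3 = 1
ψ → (ψ → ψ) = 1/3 → 1 = 1
¬χ = ¬2/3 = 0
(ψ → (ψ → ψ)) ↔ ¬χ = 1 ↔ 0 = 0
¬((ψ → (ψ → ψ)) ↔ ¬χ) = ¬0 = 1
(((ψ ∨ φ) ↔ ((ψ ∨ φ) ∨ χ)) → ¬(φ → φ)) ↔ ¬((ψ → (ψ → ψ)) ↔ ¬χ) = 0 ↔ 1 = 0
((¬φ ∨ ψ) ↔ ¬(¬φ ∨ ¬ψ)) ∨ ((((ψ ∨ φ) ↔ ((ψ ∨ φ) ∨ χ)) → ¬(φ → φ)) ↔ ¬((ψ → (ψ → ψ)) ↔ ¬χ)) = 1/3 ∨ 0 = 1/3
φ ↔ φ = 1/3 ↔ 1/3 = 1
(φ ↔ φ) → χ = 1 → 2/3 = 2/3
ψ ↔ φ = 1/3 ↔ 1/3 = 1
¬(ψ ↔ φ) = ¬1 = 0
((φ ↔ φ) → χ) ↔ ¬(ψ ↔ φ) = 2/3 ↔ 0 = 0
¬(((φ ↔ φ) → χ) ↔ ¬(ψ ↔ φ)) = ¬0 = 1
¬¬(((φ ↔ φ) → χ) ↔ ¬(ψ ↔ φ)) = ¬1 = 0
χ ↔ χ = 2/3 ↔ 2/3 = 1
φ ∨ φ = 1/3 ∨ 1/3 = 1/3
χ ↔ ψ = 2/3 ↔ 1/3 = 1/3
(φ ∨ φ) ↔ (χ ↔ ψ) = 1/3 ↔ 1/3 = 1
(χ ↔ χ) ↔ ((φ ∨ φ) ↔ (χ ↔ ψ)) = 1 ↔ 1 = 1
φ ↔ ψ = 1/3 ↔ 1/3 = 1
(φ ↔ ψ) ∨ ψ = 1 ∨ 1/3 = 1
((χ ↔ χ) ↔ ((φ ∨ φ) ↔ (χ ↔ ψ))) ↔ ((φ ↔ ψ) ∨ ψ) = 1 ↔ 1 = 1
φ ∨ χ = 1/3 ∨ 2/3 = 2/3
χ → ψ = 2/3 → 1/3 = 1/3
(φ ∨ χ) → (χ → ψ) = 2/3 → 1/3 = 1/3
¬φ = ¬1/3 = 0
((φ ∨ χ) → (χ → ψ)) ∨ ¬φ = 1/3 ∨ 0 = 1/3
φ → χ = 1/3 → 2/3 = 1
¬(φ → χ) = ¬1 = 0
¬χ = ¬2/3 = 0
¬(φ → χ) ↔ ¬χ = 0 ↔ 0 = 1
(((φ ∨ χ) → (χ → ψ)) ∨ ¬φ) ∨ (¬(φ → χ) ↔ ¬χ) = 1/3 ∨ 1 = 1
(((χ ↔ χ) ↔ ((φ ∨ φ) ↔ (χ ↔ ψ))) ↔ ((φ ↔ ψ) ∨ ψ)) ∨ ((((φ ∨ χ) → (χ → ψ)) ∨ ¬φ) ∨ (¬(φ → χ) ↔ ¬χ)) = 1 ∨ 1 = 1
¬¬(((φ ↔ φ) → χ) ↔ ¬(ψ ↔ φ)) → ((((χ ↔ χ) ↔ ((φ ∨ φ) ↔ (χ ↔ ψ))) ↔ ((φ ↔ ψ) ∨ ψ)) ∨ ((((φ ∨ χ) → (χ → ψ)) ∨ ¬φ) ∨ (¬(φ → χ) ↔ ¬χ))) = 0 → 1 = 1
(((¬φ ∨ ψ) ↔ ¬(¬φ ∨ ¬ψ)) ∨ ((((ψ ∨ φ) ↔ ((ψ ∨ φ) ∨ χ)) → ¬(φ → φ)) ↔ ¬((ψ → (ψ → ψ)) ↔ ¬χ))) ↔ (¬¬(((φ ↔ φ) → χ) ↔ ¬(ψ ↔ φ)) → ((((χ ↔ χ) ↔ ((φ ∨ φ) ↔ (χ ↔ ψ))) ↔ ((φ ↔ ψ) ∨ ψ)) ∨ ((((φ ∨ χ) → (χ → ψ)) ∨ ¬φ) ∨ (¬(φ → χ) ↔ ¬χ)))) = 1/3 ↔ 1 = 1/3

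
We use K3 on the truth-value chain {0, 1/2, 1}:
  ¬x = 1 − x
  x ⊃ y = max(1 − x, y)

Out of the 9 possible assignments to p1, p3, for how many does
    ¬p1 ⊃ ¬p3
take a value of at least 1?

p1 = 0, p3 = 0 ↦ 1  ≥
p1 = 0, p3 = 1/2 ↦ 1/2  <
p1 = 0, p3 = 1 ↦ 0  <
p1 = 1/2, p3 = 0 ↦ 1  ≥
p1 = 1/2, p3 = 1/2 ↦ 1/2  <
p1 = 1/2, p3 = 1 ↦ 1/2  <
p1 = 1, p3 = 0 ↦ 1  ≥
p1 = 1, p3 = 1/2 ↦ 1  ≥
p1 = 1, p3 = 1 ↦ 1  ≥
So 5 of the 9 assignments meet the threshold.

5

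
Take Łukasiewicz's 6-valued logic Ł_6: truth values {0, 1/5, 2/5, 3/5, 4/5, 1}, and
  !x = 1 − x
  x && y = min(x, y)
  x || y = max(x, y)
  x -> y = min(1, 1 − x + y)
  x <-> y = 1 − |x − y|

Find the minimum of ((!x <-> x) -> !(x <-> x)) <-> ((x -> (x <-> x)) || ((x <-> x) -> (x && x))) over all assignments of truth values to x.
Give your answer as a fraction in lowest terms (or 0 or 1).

1/5

Take x = 2/5:
!x = !2/5 = 3/5
!x <-> x = 3/5 <-> 2/5 = 4/5
x <-> x = 2/5 <-> 2/5 = 1
!(x <-> x) = !1 = 0
(!x <-> x) -> !(x <-> x) = 4/5 -> 0 = 1/5
x <-> x = 2/5 <-> 2/5 = 1
x -> (x <-> x) = 2/5 -> 1 = 1
x <-> x = 2/5 <-> 2/5 = 1
x && x = 2/5 && 2/5 = 2/5
(x <-> x) -> (x && x) = 1 -> 2/5 = 2/5
(x -> (x <-> x)) || ((x <-> x) -> (x && x)) = 1 || 2/5 = 1
((!x <-> x) -> !(x <-> x)) <-> ((x -> (x <-> x)) || ((x <-> x) -> (x && x))) = 1/5 <-> 1 = 1/5
No assignment yields a value below 1/5, so this is the minimum.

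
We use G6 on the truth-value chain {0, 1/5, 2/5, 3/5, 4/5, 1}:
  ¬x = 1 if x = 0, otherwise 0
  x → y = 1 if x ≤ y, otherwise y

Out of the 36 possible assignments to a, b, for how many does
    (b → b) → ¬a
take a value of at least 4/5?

6

value 1: 6 assignments (counts)
value 0: 30 assignments
So 6 of the 36 assignments meet the threshold.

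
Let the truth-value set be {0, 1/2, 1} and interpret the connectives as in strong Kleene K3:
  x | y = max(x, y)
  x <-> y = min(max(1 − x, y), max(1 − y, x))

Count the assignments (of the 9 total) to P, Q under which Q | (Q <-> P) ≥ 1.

4

P = 0, Q = 0 ↦ 1  ≥
P = 0, Q = 1/2 ↦ 1/2  <
P = 0, Q = 1 ↦ 1  ≥
P = 1/2, Q = 0 ↦ 1/2  <
P = 1/2, Q = 1/2 ↦ 1/2  <
P = 1/2, Q = 1 ↦ 1  ≥
P = 1, Q = 0 ↦ 0  <
P = 1, Q = 1/2 ↦ 1/2  <
P = 1, Q = 1 ↦ 1  ≥
So 4 of the 9 assignments meet the threshold.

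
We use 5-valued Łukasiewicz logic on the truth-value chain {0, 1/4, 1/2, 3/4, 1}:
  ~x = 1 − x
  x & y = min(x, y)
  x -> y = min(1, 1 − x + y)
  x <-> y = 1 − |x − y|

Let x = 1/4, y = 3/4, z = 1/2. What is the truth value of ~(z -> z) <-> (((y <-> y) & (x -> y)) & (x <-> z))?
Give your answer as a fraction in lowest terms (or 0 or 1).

1/4

z -> z = 1/2 -> 1/2 = 1
~(z -> z) = ~1 = 0
y <-> y = 3/4 <-> 3/4 = 1
x -> y = 1/4 -> 3/4 = 1
(y <-> y) & (x -> y) = 1 & 1 = 1
x <-> z = 1/4 <-> 1/2 = 3/4
((y <-> y) & (x -> y)) & (x <-> z) = 1 & 3/4 = 3/4
~(z -> z) <-> (((y <-> y) & (x -> y)) & (x <-> z)) = 0 <-> 3/4 = 1/4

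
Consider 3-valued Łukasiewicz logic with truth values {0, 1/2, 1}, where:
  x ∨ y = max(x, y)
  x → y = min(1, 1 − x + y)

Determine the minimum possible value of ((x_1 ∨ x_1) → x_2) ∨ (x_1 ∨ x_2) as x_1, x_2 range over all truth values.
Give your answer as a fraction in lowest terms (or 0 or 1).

1/2

Take x_1 = 1/2, x_2 = 0:
x_1 ∨ x_1 = 1/2 ∨ 1/2 = 1/2
(x_1 ∨ x_1) → x_2 = 1/2 → 0 = 1/2
x_1 ∨ x_2 = 1/2 ∨ 0 = 1/2
((x_1 ∨ x_1) → x_2) ∨ (x_1 ∨ x_2) = 1/2 ∨ 1/2 = 1/2
No assignment yields a value below 1/2, so this is the minimum.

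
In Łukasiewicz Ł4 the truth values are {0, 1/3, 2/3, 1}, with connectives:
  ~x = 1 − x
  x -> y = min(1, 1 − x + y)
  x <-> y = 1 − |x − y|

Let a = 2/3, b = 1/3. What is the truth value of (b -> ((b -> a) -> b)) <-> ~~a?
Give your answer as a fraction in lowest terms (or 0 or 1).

b -> a = 1/3 -> 2/3 = 1
(b -> a) -> b = 1 -> 1/3 = 1/3
b -> ((b -> a) -> b) = 1/3 -> 1/3 = 1
~a = ~2/3 = 1/3
~~a = ~1/3 = 2/3
(b -> ((b -> a) -> b)) <-> ~~a = 1 <-> 2/3 = 2/3

2/3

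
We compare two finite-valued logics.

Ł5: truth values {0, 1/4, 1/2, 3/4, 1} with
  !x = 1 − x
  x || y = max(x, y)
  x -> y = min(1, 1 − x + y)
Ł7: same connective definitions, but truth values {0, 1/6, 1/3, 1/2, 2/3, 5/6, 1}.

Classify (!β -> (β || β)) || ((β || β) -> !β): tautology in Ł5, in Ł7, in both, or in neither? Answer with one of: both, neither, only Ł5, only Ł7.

In Ł5: every assignment gives 1 — tautology.
In Ł7: every assignment gives 1 — tautology.

both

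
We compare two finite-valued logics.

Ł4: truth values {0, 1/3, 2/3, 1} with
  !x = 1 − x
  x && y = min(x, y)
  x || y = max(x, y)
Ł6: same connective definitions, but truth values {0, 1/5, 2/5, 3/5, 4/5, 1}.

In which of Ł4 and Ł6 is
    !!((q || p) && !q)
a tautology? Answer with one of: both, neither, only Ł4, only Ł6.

neither

In Ł4: at p = 0, q = 0 the value is 0 — not a tautology.
In Ł6: at p = 0, q = 0 the value is 0 — not a tautology.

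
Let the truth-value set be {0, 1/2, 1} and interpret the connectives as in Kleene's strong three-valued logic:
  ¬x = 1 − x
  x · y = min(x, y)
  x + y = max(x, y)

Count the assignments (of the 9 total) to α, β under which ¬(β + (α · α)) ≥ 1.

α = 0, β = 0 ↦ 1  ≥
α = 0, β = 1/2 ↦ 1/2  <
α = 0, β = 1 ↦ 0  <
α = 1/2, β = 0 ↦ 1/2  <
α = 1/2, β = 1/2 ↦ 1/2  <
α = 1/2, β = 1 ↦ 0  <
α = 1, β = 0 ↦ 0  <
α = 1, β = 1/2 ↦ 0  <
α = 1, β = 1 ↦ 0  <
So 1 of the 9 assignments meets the threshold.

1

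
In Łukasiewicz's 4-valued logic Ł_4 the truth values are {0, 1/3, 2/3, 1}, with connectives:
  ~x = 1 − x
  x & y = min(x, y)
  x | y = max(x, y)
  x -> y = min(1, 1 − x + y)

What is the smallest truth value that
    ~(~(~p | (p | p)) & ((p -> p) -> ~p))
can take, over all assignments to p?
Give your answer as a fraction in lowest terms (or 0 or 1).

2/3

Take p = 1/3:
~p = ~1/3 = 2/3
p | p = 1/3 | 1/3 = 1/3
~p | (p | p) = 2/3 | 1/3 = 2/3
~(~p | (p | p)) = ~2/3 = 1/3
p -> p = 1/3 -> 1/3 = 1
~p = ~1/3 = 2/3
(p -> p) -> ~p = 1 -> 2/3 = 2/3
~(~p | (p | p)) & ((p -> p) -> ~p) = 1/3 & 2/3 = 1/3
~(~(~p | (p | p)) & ((p -> p) -> ~p)) = ~1/3 = 2/3
No assignment yields a value below 2/3, so this is the minimum.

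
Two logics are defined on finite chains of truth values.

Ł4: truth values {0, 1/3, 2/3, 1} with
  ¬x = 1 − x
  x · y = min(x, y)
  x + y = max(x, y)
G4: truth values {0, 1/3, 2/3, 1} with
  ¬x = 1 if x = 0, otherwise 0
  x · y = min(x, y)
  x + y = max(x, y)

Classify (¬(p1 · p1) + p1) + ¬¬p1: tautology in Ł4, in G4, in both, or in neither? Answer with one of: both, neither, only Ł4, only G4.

only G4

In Ł4: at p1 = 1/3 the value is 2/3 — not a tautology.
In G4: every assignment gives 1 — tautology.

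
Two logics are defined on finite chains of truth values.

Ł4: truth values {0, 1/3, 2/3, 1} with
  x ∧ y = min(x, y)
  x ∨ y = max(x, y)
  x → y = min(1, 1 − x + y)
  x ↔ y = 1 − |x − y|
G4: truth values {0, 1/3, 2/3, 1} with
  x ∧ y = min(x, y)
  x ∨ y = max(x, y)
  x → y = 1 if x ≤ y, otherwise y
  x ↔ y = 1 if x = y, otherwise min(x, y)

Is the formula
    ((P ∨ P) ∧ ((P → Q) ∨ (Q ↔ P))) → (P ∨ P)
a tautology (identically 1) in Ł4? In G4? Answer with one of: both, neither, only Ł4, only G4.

In Ł4: every assignment gives 1 — tautology.
In G4: every assignment gives 1 — tautology.

both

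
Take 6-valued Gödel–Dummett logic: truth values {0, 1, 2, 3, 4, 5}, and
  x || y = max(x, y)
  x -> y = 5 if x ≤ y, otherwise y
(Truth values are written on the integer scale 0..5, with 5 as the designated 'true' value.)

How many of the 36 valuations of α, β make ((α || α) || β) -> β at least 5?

value 5: 21 assignments (counts)
value 4: 1 assignment
value 3: 2 assignments
value 2: 3 assignments
value 1: 4 assignments
value 0: 5 assignments
So 21 of the 36 assignments meet the threshold.

21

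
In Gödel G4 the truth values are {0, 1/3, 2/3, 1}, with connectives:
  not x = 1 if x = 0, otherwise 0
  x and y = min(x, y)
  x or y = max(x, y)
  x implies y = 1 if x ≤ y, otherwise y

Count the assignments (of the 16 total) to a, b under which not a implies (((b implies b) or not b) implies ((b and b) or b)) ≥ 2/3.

14

a = 0, b = 0 ↦ 0  <
a = 0, b = 1/3 ↦ 1/3  <
a = 0, b = 2/3 ↦ 2/3  ≥
a = 0, b = 1 ↦ 1  ≥
a = 1/3, b = 0 ↦ 1  ≥
a = 1/3, b = 1/3 ↦ 1  ≥
a = 1/3, b = 2/3 ↦ 1  ≥
a = 1/3, b = 1 ↦ 1  ≥
a = 2/3, b = 0 ↦ 1  ≥
a = 2/3, b = 1/3 ↦ 1  ≥
a = 2/3, b = 2/3 ↦ 1  ≥
a = 2/3, b = 1 ↦ 1  ≥
a = 1, b = 0 ↦ 1  ≥
a = 1, b = 1/3 ↦ 1  ≥
a = 1, b = 2/3 ↦ 1  ≥
a = 1, b = 1 ↦ 1  ≥
So 14 of the 16 assignments meet the threshold.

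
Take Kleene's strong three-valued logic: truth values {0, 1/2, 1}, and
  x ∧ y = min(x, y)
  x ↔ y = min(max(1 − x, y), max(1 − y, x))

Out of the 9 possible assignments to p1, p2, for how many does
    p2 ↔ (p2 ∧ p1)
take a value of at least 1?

p1 = 0, p2 = 0 ↦ 1  ≥
p1 = 0, p2 = 1/2 ↦ 1/2  <
p1 = 0, p2 = 1 ↦ 0  <
p1 = 1/2, p2 = 0 ↦ 1  ≥
p1 = 1/2, p2 = 1/2 ↦ 1/2  <
p1 = 1/2, p2 = 1 ↦ 1/2  <
p1 = 1, p2 = 0 ↦ 1  ≥
p1 = 1, p2 = 1/2 ↦ 1/2  <
p1 = 1, p2 = 1 ↦ 1  ≥
So 4 of the 9 assignments meet the threshold.

4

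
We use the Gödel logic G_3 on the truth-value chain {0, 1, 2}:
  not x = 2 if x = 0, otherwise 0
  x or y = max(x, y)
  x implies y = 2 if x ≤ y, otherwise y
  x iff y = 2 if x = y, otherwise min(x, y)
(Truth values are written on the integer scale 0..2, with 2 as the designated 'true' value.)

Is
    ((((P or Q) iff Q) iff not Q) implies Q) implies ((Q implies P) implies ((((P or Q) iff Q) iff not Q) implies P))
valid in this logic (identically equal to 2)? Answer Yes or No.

Yes

P = 0, Q = 0 ↦ 2
P = 0, Q = 1 ↦ 2
P = 0, Q = 2 ↦ 2
P = 1, Q = 0 ↦ 2
P = 1, Q = 1 ↦ 2
P = 1, Q = 2 ↦ 2
P = 2, Q = 0 ↦ 2
P = 2, Q = 1 ↦ 2
P = 2, Q = 2 ↦ 2
Every assignment gives a value ≥ 2.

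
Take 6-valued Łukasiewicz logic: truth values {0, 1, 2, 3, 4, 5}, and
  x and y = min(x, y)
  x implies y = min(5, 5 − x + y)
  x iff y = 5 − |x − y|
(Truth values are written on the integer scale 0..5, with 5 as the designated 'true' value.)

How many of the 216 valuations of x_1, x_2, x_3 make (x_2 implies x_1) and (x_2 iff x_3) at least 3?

122

value 5: 21 assignments (counts)
value 4: 49 assignments (counts)
value 3: 52 assignments (counts)
value 2: 45 assignments
value 1: 32 assignments
value 0: 17 assignments
So 122 of the 216 assignments meet the threshold.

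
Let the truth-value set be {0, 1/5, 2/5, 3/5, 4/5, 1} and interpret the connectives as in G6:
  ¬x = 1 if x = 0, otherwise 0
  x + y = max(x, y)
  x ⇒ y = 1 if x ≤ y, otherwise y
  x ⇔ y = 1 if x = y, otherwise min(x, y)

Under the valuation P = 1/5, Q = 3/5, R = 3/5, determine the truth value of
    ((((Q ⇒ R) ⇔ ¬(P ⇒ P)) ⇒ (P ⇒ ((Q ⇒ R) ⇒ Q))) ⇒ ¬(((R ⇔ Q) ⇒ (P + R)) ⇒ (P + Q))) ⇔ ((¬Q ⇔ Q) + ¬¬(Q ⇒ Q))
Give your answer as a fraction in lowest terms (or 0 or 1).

Q ⇒ R = 3/5 ⇒ 3/5 = 1
P ⇒ P = 1/5 ⇒ 1/5 = 1
¬(P ⇒ P) = ¬1 = 0
(Q ⇒ R) ⇔ ¬(P ⇒ P) = 1 ⇔ 0 = 0
Q ⇒ R = 3/5 ⇒ 3/5 = 1
(Q ⇒ R) ⇒ Q = 1 ⇒ 3/5 = 3/5
P ⇒ ((Q ⇒ R) ⇒ Q) = 1/5 ⇒ 3/5 = 1
((Q ⇒ R) ⇔ ¬(P ⇒ P)) ⇒ (P ⇒ ((Q ⇒ R) ⇒ Q)) = 0 ⇒ 1 = 1
R ⇔ Q = 3/5 ⇔ 3/5 = 1
P + R = 1/5 + 3/5 = 3/5
(R ⇔ Q) ⇒ (P + R) = 1 ⇒ 3/5 = 3/5
P + Q = 1/5 + 3/5 = 3/5
((R ⇔ Q) ⇒ (P + R)) ⇒ (P + Q) = 3/5 ⇒ 3/5 = 1
¬(((R ⇔ Q) ⇒ (P + R)) ⇒ (P + Q)) = ¬1 = 0
(((Q ⇒ R) ⇔ ¬(P ⇒ P)) ⇒ (P ⇒ ((Q ⇒ R) ⇒ Q))) ⇒ ¬(((R ⇔ Q) ⇒ (P + R)) ⇒ (P + Q)) = 1 ⇒ 0 = 0
¬Q = ¬3/5 = 0
¬Q ⇔ Q = 0 ⇔ 3/5 = 0
Q ⇒ Q = 3/5 ⇒ 3/5 = 1
¬(Q ⇒ Q) = ¬1 = 0
¬¬(Q ⇒ Q) = ¬0 = 1
(¬Q ⇔ Q) + ¬¬(Q ⇒ Q) = 0 + 1 = 1
((((Q ⇒ R) ⇔ ¬(P ⇒ P)) ⇒ (P ⇒ ((Q ⇒ R) ⇒ Q))) ⇒ ¬(((R ⇔ Q) ⇒ (P + R)) ⇒ (P + Q))) ⇔ ((¬Q ⇔ Q) + ¬¬(Q ⇒ Q)) = 0 ⇔ 1 = 0

0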